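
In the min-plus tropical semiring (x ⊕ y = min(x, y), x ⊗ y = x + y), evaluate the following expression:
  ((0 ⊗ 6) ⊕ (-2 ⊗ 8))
((0 ⊗ 6) ⊕ (-2 ⊗ 8)) = 6

Expand innermost to outermost. Recall ⊕ takes the minimum of its arguments and ⊗ takes their sum. Working out the expression ((0 ⊗ 6) ⊕ (-2 ⊗ 8)) gives 6.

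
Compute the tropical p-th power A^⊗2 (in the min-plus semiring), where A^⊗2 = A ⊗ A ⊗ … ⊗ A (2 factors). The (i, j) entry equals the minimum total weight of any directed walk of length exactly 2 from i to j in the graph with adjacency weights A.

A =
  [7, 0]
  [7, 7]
A^⊗2 =
  [7, 7]
  [14, 7]

Each entry (A^⊗2)_ij equals the minimum over all length-2 walks i = v_0 → v_1 → … → v_2 = j of Σ_t A[v_t][v_{t+1}]. For example, for (i, j) = (0, 1) we minimise over 2 possible intermediate vertex sequences; the minimum is 7, attained along the walk 0 → 0 → 1.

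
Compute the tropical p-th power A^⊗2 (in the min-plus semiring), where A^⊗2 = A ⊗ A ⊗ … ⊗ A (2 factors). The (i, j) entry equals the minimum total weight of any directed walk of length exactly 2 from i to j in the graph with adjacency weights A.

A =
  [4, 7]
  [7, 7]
A^⊗2 =
  [8, 11]
  [11, 14]

Each entry (A^⊗2)_ij equals the minimum over all length-2 walks i = v_0 → v_1 → … → v_2 = j of Σ_t A[v_t][v_{t+1}]. For example, for (i, j) = (0, 1) we minimise over 2 possible intermediate vertex sequences; the minimum is 11, attained along the walk 0 → 0 → 1.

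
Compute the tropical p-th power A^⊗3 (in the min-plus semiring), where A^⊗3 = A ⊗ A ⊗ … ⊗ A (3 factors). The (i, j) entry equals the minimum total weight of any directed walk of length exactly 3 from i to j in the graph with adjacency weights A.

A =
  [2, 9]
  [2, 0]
A^⊗3 =
  [6, 9]
  [2, 0]

Each entry (A^⊗3)_ij equals the minimum over all length-3 walks i = v_0 → v_1 → … → v_3 = j of Σ_t A[v_t][v_{t+1}]. For example, for (i, j) = (0, 1) we minimise over 4 possible intermediate vertex sequences; the minimum is 9, attained along the walk 0 → 1 → 1 → 1.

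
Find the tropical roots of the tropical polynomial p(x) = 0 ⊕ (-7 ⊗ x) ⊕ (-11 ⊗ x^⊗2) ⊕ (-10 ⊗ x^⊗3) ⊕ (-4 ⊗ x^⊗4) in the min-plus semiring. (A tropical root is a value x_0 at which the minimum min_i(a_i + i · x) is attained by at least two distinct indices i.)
Roots: {-6, -1, 4, 7}

Each tropical root is a break point of the lower envelope of the lines y = a_i + i · x (there are 5 lines, with slopes 0, 1, ..., 4). Only the lines that attain the minimum somewhere contribute to roots; other lines are dominated. Here the surviving (envelope) indices are i = 4, i = 3, i = 2, i = 1, i = 0.
Intersections between consecutive envelope lines give the roots: for adjacent envelope indices i < j the intersection is x = (a_i − a_j) / (j − i). Reading off the sorted break points: {-6, -1, 4, 7}.
Verification: at each break x_0, at least two indices attain the minimum of min_i(a_i + i · x_0).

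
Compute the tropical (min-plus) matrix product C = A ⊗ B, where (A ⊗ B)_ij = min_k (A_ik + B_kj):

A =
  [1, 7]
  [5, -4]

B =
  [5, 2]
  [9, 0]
A ⊗ B =
  [6, 3]
  [5, -4]

Apply the min-plus product entry-by-entry:
  C[0][0] = min over k of (A[0][0] + B[0][0] = 1 + 5 = 6, A[0][1] + B[1][0] = 7 + 9 = 16) = 6 (attained at k = 0)
  C[0][1] = min over k of (A[0][0] + B[0][1] = 1 + 2 = 3, A[0][1] + B[1][1] = 7 + 0 = 7) = 3 (attained at k = 0)
  C[1][0] = min over k of (A[1][0] + B[0][0] = 5 + 5 = 10, A[1][1] + B[1][0] = -4 + 9 = 5) = 5 (attained at k = 1)
  C[1][1] = min over k of (A[1][0] + B[0][1] = 5 + 2 = 7, A[1][1] + B[1][1] = -4 + 0 = -4) = -4 (attained at k = 1)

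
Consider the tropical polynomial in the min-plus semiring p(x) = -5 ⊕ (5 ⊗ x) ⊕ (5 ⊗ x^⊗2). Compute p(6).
p(6) = -5

A tropical monomial a ⊗ x^⊗i evaluates to a + i · x. Evaluating each term at x = 6:
  Term 0 contributes -5 + 0 · 6 = -5
  Term 1 contributes 5 + 1 · 6 = 11
  Term 2 contributes 5 + 2 · 6 = 17
p(6) = ⊕ of these = min[-5, 11, 17] = -5.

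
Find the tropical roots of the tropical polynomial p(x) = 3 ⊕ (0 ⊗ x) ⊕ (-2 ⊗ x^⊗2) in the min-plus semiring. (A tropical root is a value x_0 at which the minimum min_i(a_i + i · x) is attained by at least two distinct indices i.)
Roots: {2, 3}

Each tropical root is a break point of the lower envelope of the lines y = a_i + i · x (there are 3 lines, with slopes 0, 1, ..., 2). Only the lines that attain the minimum somewhere contribute to roots; other lines are dominated. Here the surviving (envelope) indices are i = 2, i = 1, i = 0.
Intersections between consecutive envelope lines give the roots: for adjacent envelope indices i < j the intersection is x = (a_i − a_j) / (j − i). Reading off the sorted break points: {2, 3}.
Verification: at each break x_0, at least two indices attain the minimum of min_i(a_i + i · x_0).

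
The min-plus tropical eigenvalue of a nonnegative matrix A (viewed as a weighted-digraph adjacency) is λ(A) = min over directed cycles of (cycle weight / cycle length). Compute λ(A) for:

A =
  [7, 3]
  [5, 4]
λ(A) = 4

Enumerate directed cycles and compute their means (weight / length). Sample:
  cycle 0 → 0: weight = 7, length = 1, mean = 7/1 ≈ 7.000
  cycle 1 → 1: weight = 4, length = 1, mean = 4/1 ≈ 4.000
  cycle 0 → 1 → 0: weight = 8, length = 2, mean = 8/2 ≈ 4.000
  cycle 1 → 0 → 1: weight = 8, length = 2, mean = 8/2 ≈ 4.000
Minimum mean = 4.000, attained e.g. along the cycle 1 → 1 with weight 4 and length 1. So λ(A) = 4/1 = 4.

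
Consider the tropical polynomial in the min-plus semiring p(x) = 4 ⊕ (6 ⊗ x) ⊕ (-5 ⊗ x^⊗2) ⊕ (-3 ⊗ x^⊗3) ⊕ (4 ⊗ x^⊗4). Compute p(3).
p(3) = 1

A tropical monomial a ⊗ x^⊗i evaluates to a + i · x. Evaluating each term at x = 3:
  Term 0 contributes 4 + 0 · 3 = 4
  Term 1 contributes 6 + 1 · 3 = 9
  Term 2 contributes -5 + 2 · 3 = 1
  Term 3 contributes -3 + 3 · 3 = 6
  Term 4 contributes 4 + 4 · 3 = 16
p(3) = ⊕ of these = min[4, 9, 1, 6, 16] = 1.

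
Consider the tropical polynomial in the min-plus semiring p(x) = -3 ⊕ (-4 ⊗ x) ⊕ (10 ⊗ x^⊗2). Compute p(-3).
p(-3) = -7

A tropical monomial a ⊗ x^⊗i evaluates to a + i · x. Evaluating each term at x = -3:
  Term 0 contributes -3 + 0 · -3 = -3
  Term 1 contributes -4 + 1 · -3 = -7
  Term 2 contributes 10 + 2 · -3 = 4
p(-3) = ⊕ of these = min[-3, -7, 4] = -7.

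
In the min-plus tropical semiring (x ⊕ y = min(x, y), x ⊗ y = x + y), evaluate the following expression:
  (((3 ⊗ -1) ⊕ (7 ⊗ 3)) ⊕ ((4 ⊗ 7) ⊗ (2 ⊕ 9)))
(((3 ⊗ -1) ⊕ (7 ⊗ 3)) ⊕ ((4 ⊗ 7) ⊗ (2 ⊕ 9))) = 2

Expand innermost to outermost. Recall ⊕ takes the minimum of its arguments and ⊗ takes their sum. Working out the expression (((3 ⊗ -1) ⊕ (7 ⊗ 3)) ⊕ ((4 ⊗ 7) ⊗ (2 ⊕ 9))) gives 2.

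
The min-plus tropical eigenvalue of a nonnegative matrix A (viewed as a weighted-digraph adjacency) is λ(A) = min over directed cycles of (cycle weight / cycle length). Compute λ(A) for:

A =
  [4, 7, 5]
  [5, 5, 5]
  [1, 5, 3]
λ(A) = 3

Enumerate directed cycles and compute their means (weight / length). Sample:
  cycle 0 → 0: weight = 4, length = 1, mean = 4/1 ≈ 4.000
  cycle 1 → 1: weight = 5, length = 1, mean = 5/1 ≈ 5.000
  cycle 2 → 2: weight = 3, length = 1, mean = 3/1 ≈ 3.000
  cycle 0 → 1 → 0: weight = 12, length = 2, mean = 12/2 ≈ 6.000
  cycle 0 → 2 → 0: weight = 6, length = 2, mean = 6/2 ≈ 3.000
  cycle 1 → 0 → 1: weight = 12, length = 2, mean = 12/2 ≈ 6.000
Minimum mean = 3.000, attained e.g. along the cycle 2 → 2 with weight 3 and length 1. So λ(A) = 3/1 = 3.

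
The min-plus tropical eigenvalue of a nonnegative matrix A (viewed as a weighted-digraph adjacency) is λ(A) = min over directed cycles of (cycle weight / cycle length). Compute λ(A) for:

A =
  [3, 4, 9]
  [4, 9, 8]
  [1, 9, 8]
λ(A) = 3

Enumerate directed cycles and compute their means (weight / length). Sample:
  cycle 0 → 0: weight = 3, length = 1, mean = 3/1 ≈ 3.000
  cycle 1 → 1: weight = 9, length = 1, mean = 9/1 ≈ 9.000
  cycle 2 → 2: weight = 8, length = 1, mean = 8/1 ≈ 8.000
  cycle 0 → 1 → 0: weight = 8, length = 2, mean = 8/2 ≈ 4.000
  cycle 0 → 2 → 0: weight = 10, length = 2, mean = 10/2 ≈ 5.000
  cycle 1 → 0 → 1: weight = 8, length = 2, mean = 8/2 ≈ 4.000
Minimum mean = 3.000, attained e.g. along the cycle 0 → 0 with weight 3 and length 1. So λ(A) = 3/1 = 3.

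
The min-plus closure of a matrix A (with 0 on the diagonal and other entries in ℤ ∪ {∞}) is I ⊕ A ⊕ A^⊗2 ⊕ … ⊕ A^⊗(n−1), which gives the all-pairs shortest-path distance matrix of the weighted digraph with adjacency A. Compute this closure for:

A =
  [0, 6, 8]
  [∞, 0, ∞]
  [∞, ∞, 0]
Closure =
  [0, 6, 8]
  [∞, 0, ∞]
  [∞, ∞, 0]

This is the Floyd-Warshall all-pairs shortest-path computation. For each intermediate vertex k = 0, 1, …, 2, update dist[i][j] ← min(dist[i][j], dist[i][k] + dist[k][j]). The final matrix gives, for each (i, j), the minimum total weight of any directed path from i to j (possibly empty when i = j).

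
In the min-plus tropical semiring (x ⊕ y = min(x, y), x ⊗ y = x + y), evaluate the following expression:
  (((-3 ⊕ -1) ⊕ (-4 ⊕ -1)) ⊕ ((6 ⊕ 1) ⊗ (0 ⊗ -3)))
(((-3 ⊕ -1) ⊕ (-4 ⊕ -1)) ⊕ ((6 ⊕ 1) ⊗ (0 ⊗ -3))) = -4

Expand innermost to outermost. Recall ⊕ takes the minimum of its arguments and ⊗ takes their sum. Working out the expression (((-3 ⊕ -1) ⊕ (-4 ⊕ -1)) ⊕ ((6 ⊕ 1) ⊗ (0 ⊗ -3))) gives -4.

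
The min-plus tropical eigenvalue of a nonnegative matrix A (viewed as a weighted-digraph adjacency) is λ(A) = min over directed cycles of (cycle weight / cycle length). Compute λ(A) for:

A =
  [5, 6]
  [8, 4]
λ(A) = 4

Enumerate directed cycles and compute their means (weight / length). Sample:
  cycle 0 → 0: weight = 5, length = 1, mean = 5/1 ≈ 5.000
  cycle 1 → 1: weight = 4, length = 1, mean = 4/1 ≈ 4.000
  cycle 0 → 1 → 0: weight = 14, length = 2, mean = 14/2 ≈ 7.000
  cycle 1 → 0 → 1: weight = 14, length = 2, mean = 14/2 ≈ 7.000
Minimum mean = 4.000, attained e.g. along the cycle 1 → 1 with weight 4 and length 1. So λ(A) = 4/1 = 4.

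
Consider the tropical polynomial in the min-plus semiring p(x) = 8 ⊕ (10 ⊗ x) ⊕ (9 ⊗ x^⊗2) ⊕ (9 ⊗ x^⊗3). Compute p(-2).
p(-2) = 3

A tropical monomial a ⊗ x^⊗i evaluates to a + i · x. Evaluating each term at x = -2:
  Term 0 contributes 8 + 0 · -2 = 8
  Term 1 contributes 10 + 1 · -2 = 8
  Term 2 contributes 9 + 2 · -2 = 5
  Term 3 contributes 9 + 3 · -2 = 3
p(-2) = ⊕ of these = min[8, 8, 5, 3] = 3.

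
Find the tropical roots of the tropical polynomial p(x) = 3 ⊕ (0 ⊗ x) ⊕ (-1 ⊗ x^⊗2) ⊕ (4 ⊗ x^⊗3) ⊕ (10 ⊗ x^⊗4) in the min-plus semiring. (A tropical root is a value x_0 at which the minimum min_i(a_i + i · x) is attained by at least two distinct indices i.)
Roots: {-6, -5, 1, 3}

Each tropical root is a break point of the lower envelope of the lines y = a_i + i · x (there are 5 lines, with slopes 0, 1, ..., 4). Only the lines that attain the minimum somewhere contribute to roots; other lines are dominated. Here the surviving (envelope) indices are i = 4, i = 3, i = 2, i = 1, i = 0.
Intersections between consecutive envelope lines give the roots: for adjacent envelope indices i < j the intersection is x = (a_i − a_j) / (j − i). Reading off the sorted break points: {-6, -5, 1, 3}.
Verification: at each break x_0, at least two indices attain the minimum of min_i(a_i + i · x_0).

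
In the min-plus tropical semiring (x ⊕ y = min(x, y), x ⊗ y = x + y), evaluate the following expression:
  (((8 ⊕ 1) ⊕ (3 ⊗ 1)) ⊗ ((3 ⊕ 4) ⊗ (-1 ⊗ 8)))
(((8 ⊕ 1) ⊕ (3 ⊗ 1)) ⊗ ((3 ⊕ 4) ⊗ (-1 ⊗ 8))) = 11

Expand innermost to outermost. Recall ⊕ takes the minimum of its arguments and ⊗ takes their sum. Working out the expression (((8 ⊕ 1) ⊕ (3 ⊗ 1)) ⊗ ((3 ⊕ 4) ⊗ (-1 ⊗ 8))) gives 11.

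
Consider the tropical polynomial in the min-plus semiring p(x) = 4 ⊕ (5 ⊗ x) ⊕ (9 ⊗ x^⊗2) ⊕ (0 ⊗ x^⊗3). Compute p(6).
p(6) = 4

A tropical monomial a ⊗ x^⊗i evaluates to a + i · x. Evaluating each term at x = 6:
  Term 0 contributes 4 + 0 · 6 = 4
  Term 1 contributes 5 + 1 · 6 = 11
  Term 2 contributes 9 + 2 · 6 = 21
  Term 3 contributes 0 + 3 · 6 = 18
p(6) = ⊕ of these = min[4, 11, 21, 18] = 4.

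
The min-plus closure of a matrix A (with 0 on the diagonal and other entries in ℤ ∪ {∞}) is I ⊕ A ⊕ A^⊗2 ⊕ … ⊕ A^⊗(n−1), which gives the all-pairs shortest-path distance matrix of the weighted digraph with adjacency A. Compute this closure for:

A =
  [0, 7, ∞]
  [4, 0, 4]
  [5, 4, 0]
Closure =
  [0, 7, 11]
  [4, 0, 4]
  [5, 4, 0]

This is the Floyd-Warshall all-pairs shortest-path computation. For each intermediate vertex k = 0, 1, …, 2, update dist[i][j] ← min(dist[i][j], dist[i][k] + dist[k][j]). The final matrix gives, for each (i, j), the minimum total weight of any directed path from i to j (possibly empty when i = j).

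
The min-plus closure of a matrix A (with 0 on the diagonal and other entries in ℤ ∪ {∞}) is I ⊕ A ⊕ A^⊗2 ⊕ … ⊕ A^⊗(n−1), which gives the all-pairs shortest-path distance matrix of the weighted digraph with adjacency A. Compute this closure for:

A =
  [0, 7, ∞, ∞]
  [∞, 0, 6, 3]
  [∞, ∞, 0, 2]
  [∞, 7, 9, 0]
Closure =
  [0, 7, 13, 10]
  [∞, 0, 6, 3]
  [∞, 9, 0, 2]
  [∞, 7, 9, 0]

This is the Floyd-Warshall all-pairs shortest-path computation. For each intermediate vertex k = 0, 1, …, 3, update dist[i][j] ← min(dist[i][j], dist[i][k] + dist[k][j]). The final matrix gives, for each (i, j), the minimum total weight of any directed path from i to j (possibly empty when i = j).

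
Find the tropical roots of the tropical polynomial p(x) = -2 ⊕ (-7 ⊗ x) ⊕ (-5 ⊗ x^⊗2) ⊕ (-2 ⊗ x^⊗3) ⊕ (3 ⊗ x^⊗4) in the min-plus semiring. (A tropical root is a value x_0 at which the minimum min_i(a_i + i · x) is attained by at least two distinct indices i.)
Roots: {-5, -3, -2, 5}

Each tropical root is a break point of the lower envelope of the lines y = a_i + i · x (there are 5 lines, with slopes 0, 1, ..., 4). Only the lines that attain the minimum somewhere contribute to roots; other lines are dominated. Here the surviving (envelope) indices are i = 4, i = 3, i = 2, i = 1, i = 0.
Intersections between consecutive envelope lines give the roots: for adjacent envelope indices i < j the intersection is x = (a_i − a_j) / (j − i). Reading off the sorted break points: {-5, -3, -2, 5}.
Verification: at each break x_0, at least two indices attain the minimum of min_i(a_i + i · x_0).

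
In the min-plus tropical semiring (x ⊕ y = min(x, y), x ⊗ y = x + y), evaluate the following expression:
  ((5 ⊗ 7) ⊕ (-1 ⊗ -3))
((5 ⊗ 7) ⊕ (-1 ⊗ -3)) = -4

Expand innermost to outermost. Recall ⊕ takes the minimum of its arguments and ⊗ takes their sum. Working out the expression ((5 ⊗ 7) ⊕ (-1 ⊗ -3)) gives -4.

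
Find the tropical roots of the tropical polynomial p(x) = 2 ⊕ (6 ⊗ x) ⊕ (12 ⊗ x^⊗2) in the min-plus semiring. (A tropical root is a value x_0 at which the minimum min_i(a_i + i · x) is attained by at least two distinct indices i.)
Roots: {-6, -4}

Each tropical root is a break point of the lower envelope of the lines y = a_i + i · x (there are 3 lines, with slopes 0, 1, ..., 2). Only the lines that attain the minimum somewhere contribute to roots; other lines are dominated. Here the surviving (envelope) indices are i = 2, i = 1, i = 0.
Intersections between consecutive envelope lines give the roots: for adjacent envelope indices i < j the intersection is x = (a_i − a_j) / (j − i). Reading off the sorted break points: {-6, -4}.
Verification: at each break x_0, at least two indices attain the minimum of min_i(a_i + i · x_0).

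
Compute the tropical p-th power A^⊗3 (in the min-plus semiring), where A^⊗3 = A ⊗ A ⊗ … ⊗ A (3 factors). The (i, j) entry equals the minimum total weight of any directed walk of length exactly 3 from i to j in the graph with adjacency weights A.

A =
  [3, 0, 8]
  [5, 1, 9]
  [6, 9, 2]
A^⊗3 =
  [6, 2, 10]
  [7, 3, 11]
  [10, 7, 6]

Each entry (A^⊗3)_ij equals the minimum over all length-3 walks i = v_0 → v_1 → … → v_3 = j of Σ_t A[v_t][v_{t+1}]. For example, for (i, j) = (0, 2) we minimise over 9 possible intermediate vertex sequences; the minimum is 10, attained along the walk 0 → 1 → 1 → 2.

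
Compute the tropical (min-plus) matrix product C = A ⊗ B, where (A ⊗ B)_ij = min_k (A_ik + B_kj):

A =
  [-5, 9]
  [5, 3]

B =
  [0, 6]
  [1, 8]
A ⊗ B =
  [-5, 1]
  [4, 11]

Apply the min-plus product entry-by-entry:
  C[0][0] = min over k of (A[0][0] + B[0][0] = -5 + 0 = -5, A[0][1] + B[1][0] = 9 + 1 = 10) = -5 (attained at k = 0)
  C[0][1] = min over k of (A[0][0] + B[0][1] = -5 + 6 = 1, A[0][1] + B[1][1] = 9 + 8 = 17) = 1 (attained at k = 0)
  C[1][0] = min over k of (A[1][0] + B[0][0] = 5 + 0 = 5, A[1][1] + B[1][0] = 3 + 1 = 4) = 4 (attained at k = 1)
  C[1][1] = min over k of (A[1][0] + B[0][1] = 5 + 6 = 11, A[1][1] + B[1][1] = 3 + 8 = 11) = 11 (attained at k = 0)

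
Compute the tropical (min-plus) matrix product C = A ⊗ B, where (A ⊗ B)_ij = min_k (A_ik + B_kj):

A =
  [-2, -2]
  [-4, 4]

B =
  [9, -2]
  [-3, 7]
A ⊗ B =
  [-5, -4]
  [1, -6]

Apply the min-plus product entry-by-entry:
  C[0][0] = min over k of (A[0][0] + B[0][0] = -2 + 9 = 7, A[0][1] + B[1][0] = -2 + -3 = -5) = -5 (attained at k = 1)
  C[0][1] = min over k of (A[0][0] + B[0][1] = -2 + -2 = -4, A[0][1] + B[1][1] = -2 + 7 = 5) = -4 (attained at k = 0)
  C[1][0] = min over k of (A[1][0] + B[0][0] = -4 + 9 = 5, A[1][1] + B[1][0] = 4 + -3 = 1) = 1 (attained at k = 1)
  C[1][1] = min over k of (A[1][0] + B[0][1] = -4 + -2 = -6, A[1][1] + B[1][1] = 4 + 7 = 11) = -6 (attained at k = 0)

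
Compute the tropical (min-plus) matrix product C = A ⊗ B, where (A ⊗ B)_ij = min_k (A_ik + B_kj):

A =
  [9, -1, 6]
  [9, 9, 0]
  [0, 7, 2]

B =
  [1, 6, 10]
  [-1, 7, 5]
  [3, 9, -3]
A ⊗ B =
  [-2, 6, 3]
  [3, 9, -3]
  [1, 6, -1]

Apply the min-plus product entry-by-entry:
  C[0][0] = min over k of (A[0][0] + B[0][0] = 9 + 1 = 10, A[0][1] + B[1][0] = -1 + -1 = -2, A[0][2] + B[2][0] = 6 + 3 = 9) = -2 (attained at k = 1)
  C[0][1] = min over k of (A[0][0] + B[0][1] = 9 + 6 = 15, A[0][1] + B[1][1] = -1 + 7 = 6, A[0][2] + B[2][1] = 6 + 9 = 15) = 6 (attained at k = 1)
  C[0][2] = min over k of (A[0][0] + B[0][2] = 9 + 10 = 19, A[0][1] + B[1][2] = -1 + 5 = 4, A[0][2] + B[2][2] = 6 + -3 = 3) = 3 (attained at k = 2)
  C[1][0] = min over k of (A[1][0] + B[0][0] = 9 + 1 = 10, A[1][1] + B[1][0] = 9 + -1 = 8, A[1][2] + B[2][0] = 0 + 3 = 3) = 3 (attained at k = 2)
  C[1][1] = min over k of (A[1][0] + B[0][1] = 9 + 6 = 15, A[1][1] + B[1][1] = 9 + 7 = 16, A[1][2] + B[2][1] = 0 + 9 = 9) = 9 (attained at k = 2)
  C[1][2] = min over k of (A[1][0] + B[0][2] = 9 + 10 = 19, A[1][1] + B[1][2] = 9 + 5 = 14, A[1][2] + B[2][2] = 0 + -3 = -3) = -3 (attained at k = 2)
  C[2][0] = min over k of (A[2][0] + B[0][0] = 0 + 1 = 1, A[2][1] + B[1][0] = 7 + -1 = 6, A[2][2] + B[2][0] = 2 + 3 = 5) = 1 (attained at k = 0)
  C[2][1] = min over k of (A[2][0] + B[0][1] = 0 + 6 = 6, A[2][1] + B[1][1] = 7 + 7 = 14, A[2][2] + B[2][1] = 2 + 9 = 11) = 6 (attained at k = 0)
  C[2][2] = min over k of (A[2][0] + B[0][2] = 0 + 10 = 10, A[2][1] + B[1][2] = 7 + 5 = 12, A[2][2] + B[2][2] = 2 + -3 = -1) = -1 (attained at k = 2)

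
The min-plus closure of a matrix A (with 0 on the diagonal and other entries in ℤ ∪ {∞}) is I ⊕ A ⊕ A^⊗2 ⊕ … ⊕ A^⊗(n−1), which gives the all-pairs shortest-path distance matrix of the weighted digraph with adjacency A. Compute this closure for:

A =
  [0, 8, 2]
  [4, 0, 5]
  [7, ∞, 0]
Closure =
  [0, 8, 2]
  [4, 0, 5]
  [7, 15, 0]

This is the Floyd-Warshall all-pairs shortest-path computation. For each intermediate vertex k = 0, 1, …, 2, update dist[i][j] ← min(dist[i][j], dist[i][k] + dist[k][j]). The final matrix gives, for each (i, j), the minimum total weight of any directed path from i to j (possibly empty when i = j).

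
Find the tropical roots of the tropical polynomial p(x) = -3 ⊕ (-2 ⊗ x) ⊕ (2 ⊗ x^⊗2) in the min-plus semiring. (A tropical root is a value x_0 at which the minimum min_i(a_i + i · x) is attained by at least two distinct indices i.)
Roots: {-4, -1}

Each tropical root is a break point of the lower envelope of the lines y = a_i + i · x (there are 3 lines, with slopes 0, 1, ..., 2). Only the lines that attain the minimum somewhere contribute to roots; other lines are dominated. Here the surviving (envelope) indices are i = 2, i = 1, i = 0.
Intersections between consecutive envelope lines give the roots: for adjacent envelope indices i < j the intersection is x = (a_i − a_j) / (j − i). Reading off the sorted break points: {-4, -1}.
Verification: at each break x_0, at least two indices attain the minimum of min_i(a_i + i · x_0).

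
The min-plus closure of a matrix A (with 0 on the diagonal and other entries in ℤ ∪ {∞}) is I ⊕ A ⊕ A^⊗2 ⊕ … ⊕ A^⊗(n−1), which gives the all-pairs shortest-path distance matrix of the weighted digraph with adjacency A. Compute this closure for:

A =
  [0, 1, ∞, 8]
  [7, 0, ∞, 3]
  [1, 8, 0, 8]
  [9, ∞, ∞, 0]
Closure =
  [0, 1, ∞, 4]
  [7, 0, ∞, 3]
  [1, 2, 0, 5]
  [9, 10, ∞, 0]

This is the Floyd-Warshall all-pairs shortest-path computation. For each intermediate vertex k = 0, 1, …, 3, update dist[i][j] ← min(dist[i][j], dist[i][k] + dist[k][j]). The final matrix gives, for each (i, j), the minimum total weight of any directed path from i to j (possibly empty when i = j).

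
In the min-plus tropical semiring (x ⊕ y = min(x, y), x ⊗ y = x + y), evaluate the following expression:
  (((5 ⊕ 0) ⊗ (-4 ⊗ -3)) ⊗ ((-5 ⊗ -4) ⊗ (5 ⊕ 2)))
(((5 ⊕ 0) ⊗ (-4 ⊗ -3)) ⊗ ((-5 ⊗ -4) ⊗ (5 ⊕ 2))) = -14

Expand innermost to outermost. Recall ⊕ takes the minimum of its arguments and ⊗ takes their sum. Working out the expression (((5 ⊕ 0) ⊗ (-4 ⊗ -3)) ⊗ ((-5 ⊗ -4) ⊗ (5 ⊕ 2))) gives -14.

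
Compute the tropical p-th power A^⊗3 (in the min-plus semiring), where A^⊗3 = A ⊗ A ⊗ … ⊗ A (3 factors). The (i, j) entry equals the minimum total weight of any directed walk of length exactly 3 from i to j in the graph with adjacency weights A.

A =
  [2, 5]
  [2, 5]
A^⊗3 =
  [6, 9]
  [6, 9]

Each entry (A^⊗3)_ij equals the minimum over all length-3 walks i = v_0 → v_1 → … → v_3 = j of Σ_t A[v_t][v_{t+1}]. For example, for (i, j) = (0, 1) we minimise over 4 possible intermediate vertex sequences; the minimum is 9, attained along the walk 0 → 0 → 0 → 1.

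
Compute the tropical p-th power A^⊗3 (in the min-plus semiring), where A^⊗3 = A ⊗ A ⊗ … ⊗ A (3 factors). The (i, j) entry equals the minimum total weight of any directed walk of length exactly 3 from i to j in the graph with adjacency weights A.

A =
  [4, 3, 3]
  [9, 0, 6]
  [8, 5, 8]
A^⊗3 =
  [12, 3, 9]
  [9, 0, 6]
  [14, 5, 11]

Each entry (A^⊗3)_ij equals the minimum over all length-3 walks i = v_0 → v_1 → … → v_3 = j of Σ_t A[v_t][v_{t+1}]. For example, for (i, j) = (0, 2) we minimise over 9 possible intermediate vertex sequences; the minimum is 9, attained along the walk 0 → 1 → 1 → 2.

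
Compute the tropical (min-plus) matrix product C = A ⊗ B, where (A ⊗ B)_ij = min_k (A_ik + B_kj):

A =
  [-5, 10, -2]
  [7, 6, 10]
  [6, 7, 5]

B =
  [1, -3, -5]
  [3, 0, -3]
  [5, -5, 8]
A ⊗ B =
  [-4, -8, -10]
  [8, 4, 2]
  [7, 0, 1]

Apply the min-plus product entry-by-entry:
  C[0][0] = min over k of (A[0][0] + B[0][0] = -5 + 1 = -4, A[0][1] + B[1][0] = 10 + 3 = 13, A[0][2] + B[2][0] = -2 + 5 = 3) = -4 (attained at k = 0)
  C[0][1] = min over k of (A[0][0] + B[0][1] = -5 + -3 = -8, A[0][1] + B[1][1] = 10 + 0 = 10, A[0][2] + B[2][1] = -2 + -5 = -7) = -8 (attained at k = 0)
  C[0][2] = min over k of (A[0][0] + B[0][2] = -5 + -5 = -10, A[0][1] + B[1][2] = 10 + -3 = 7, A[0][2] + B[2][2] = -2 + 8 = 6) = -10 (attained at k = 0)
  C[1][0] = min over k of (A[1][0] + B[0][0] = 7 + 1 = 8, A[1][1] + B[1][0] = 6 + 3 = 9, A[1][2] + B[2][0] = 10 + 5 = 15) = 8 (attained at k = 0)
  C[1][1] = min over k of (A[1][0] + B[0][1] = 7 + -3 = 4, A[1][1] + B[1][1] = 6 + 0 = 6, A[1][2] + B[2][1] = 10 + -5 = 5) = 4 (attained at k = 0)
  C[1][2] = min over k of (A[1][0] + B[0][2] = 7 + -5 = 2, A[1][1] + B[1][2] = 6 + -3 = 3, A[1][2] + B[2][2] = 10 + 8 = 18) = 2 (attained at k = 0)
  C[2][0] = min over k of (A[2][0] + B[0][0] = 6 + 1 = 7, A[2][1] + B[1][0] = 7 + 3 = 10, A[2][2] + B[2][0] = 5 + 5 = 10) = 7 (attained at k = 0)
  C[2][1] = min over k of (A[2][0] + B[0][1] = 6 + -3 = 3, A[2][1] + B[1][1] = 7 + 0 = 7, A[2][2] + B[2][1] = 5 + -5 = 0) = 0 (attained at k = 2)
  C[2][2] = min over k of (A[2][0] + B[0][2] = 6 + -5 = 1, A[2][1] + B[1][2] = 7 + -3 = 4, A[2][2] + B[2][2] = 5 + 8 = 13) = 1 (attained at k = 0)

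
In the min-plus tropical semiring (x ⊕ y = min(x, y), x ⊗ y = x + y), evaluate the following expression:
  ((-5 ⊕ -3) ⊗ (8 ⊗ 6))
((-5 ⊕ -3) ⊗ (8 ⊗ 6)) = 9

Expand innermost to outermost. Recall ⊕ takes the minimum of its arguments and ⊗ takes their sum. Working out the expression ((-5 ⊕ -3) ⊗ (8 ⊗ 6)) gives 9.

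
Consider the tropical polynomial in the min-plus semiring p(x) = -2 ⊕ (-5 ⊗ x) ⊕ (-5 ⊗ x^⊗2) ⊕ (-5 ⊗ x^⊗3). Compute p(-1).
p(-1) = -8

A tropical monomial a ⊗ x^⊗i evaluates to a + i · x. Evaluating each term at x = -1:
  Term 0 contributes -2 + 0 · -1 = -2
  Term 1 contributes -5 + 1 · -1 = -6
  Term 2 contributes -5 + 2 · -1 = -7
  Term 3 contributes -5 + 3 · -1 = -8
p(-1) = ⊕ of these = min[-2, -6, -7, -8] = -8.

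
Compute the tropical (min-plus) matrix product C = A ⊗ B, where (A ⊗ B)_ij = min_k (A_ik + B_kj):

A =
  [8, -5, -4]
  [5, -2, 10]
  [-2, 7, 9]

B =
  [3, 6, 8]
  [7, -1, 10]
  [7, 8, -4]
A ⊗ B =
  [2, -6, -8]
  [5, -3, 6]
  [1, 4, 5]

Apply the min-plus product entry-by-entry:
  C[0][0] = min over k of (A[0][0] + B[0][0] = 8 + 3 = 11, A[0][1] + B[1][0] = -5 + 7 = 2, A[0][2] + B[2][0] = -4 + 7 = 3) = 2 (attained at k = 1)
  C[0][1] = min over k of (A[0][0] + B[0][1] = 8 + 6 = 14, A[0][1] + B[1][1] = -5 + -1 = -6, A[0][2] + B[2][1] = -4 + 8 = 4) = -6 (attained at k = 1)
  C[0][2] = min over k of (A[0][0] + B[0][2] = 8 + 8 = 16, A[0][1] + B[1][2] = -5 + 10 = 5, A[0][2] + B[2][2] = -4 + -4 = -8) = -8 (attained at k = 2)
  C[1][0] = min over k of (A[1][0] + B[0][0] = 5 + 3 = 8, A[1][1] + B[1][0] = -2 + 7 = 5, A[1][2] + B[2][0] = 10 + 7 = 17) = 5 (attained at k = 1)
  C[1][1] = min over k of (A[1][0] + B[0][1] = 5 + 6 = 11, A[1][1] + B[1][1] = -2 + -1 = -3, A[1][2] + B[2][1] = 10 + 8 = 18) = -3 (attained at k = 1)
  C[1][2] = min over k of (A[1][0] + B[0][2] = 5 + 8 = 13, A[1][1] + B[1][2] = -2 + 10 = 8, A[1][2] + B[2][2] = 10 + -4 = 6) = 6 (attained at k = 2)
  C[2][0] = min over k of (A[2][0] + B[0][0] = -2 + 3 = 1, A[2][1] + B[1][0] = 7 + 7 = 14, A[2][2] + B[2][0] = 9 + 7 = 16) = 1 (attained at k = 0)
  C[2][1] = min over k of (A[2][0] + B[0][1] = -2 + 6 = 4, A[2][1] + B[1][1] = 7 + -1 = 6, A[2][2] + B[2][1] = 9 + 8 = 17) = 4 (attained at k = 0)
  C[2][2] = min over k of (A[2][0] + B[0][2] = -2 + 8 = 6, A[2][1] + B[1][2] = 7 + 10 = 17, A[2][2] + B[2][2] = 9 + -4 = 5) = 5 (attained at k = 2)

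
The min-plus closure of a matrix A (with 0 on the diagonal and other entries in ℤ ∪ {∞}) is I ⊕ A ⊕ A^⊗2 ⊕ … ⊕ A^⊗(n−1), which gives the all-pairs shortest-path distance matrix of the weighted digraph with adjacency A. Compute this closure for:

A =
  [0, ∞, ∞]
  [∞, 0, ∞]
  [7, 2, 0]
Closure =
  [0, ∞, ∞]
  [∞, 0, ∞]
  [7, 2, 0]

This is the Floyd-Warshall all-pairs shortest-path computation. For each intermediate vertex k = 0, 1, …, 2, update dist[i][j] ← min(dist[i][j], dist[i][k] + dist[k][j]). The final matrix gives, for each (i, j), the minimum total weight of any directed path from i to j (possibly empty when i = j).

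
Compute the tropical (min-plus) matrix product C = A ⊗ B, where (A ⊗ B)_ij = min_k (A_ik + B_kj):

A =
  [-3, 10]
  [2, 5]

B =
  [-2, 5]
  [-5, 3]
A ⊗ B =
  [-5, 2]
  [0, 7]

Apply the min-plus product entry-by-entry:
  C[0][0] = min over k of (A[0][0] + B[0][0] = -3 + -2 = -5, A[0][1] + B[1][0] = 10 + -5 = 5) = -5 (attained at k = 0)
  C[0][1] = min over k of (A[0][0] + B[0][1] = -3 + 5 = 2, A[0][1] + B[1][1] = 10 + 3 = 13) = 2 (attained at k = 0)
  C[1][0] = min over k of (A[1][0] + B[0][0] = 2 + -2 = 0, A[1][1] + B[1][0] = 5 + -5 = 0) = 0 (attained at k = 0)
  C[1][1] = min over k of (A[1][0] + B[0][1] = 2 + 5 = 7, A[1][1] + B[1][1] = 5 + 3 = 8) = 7 (attained at k = 0)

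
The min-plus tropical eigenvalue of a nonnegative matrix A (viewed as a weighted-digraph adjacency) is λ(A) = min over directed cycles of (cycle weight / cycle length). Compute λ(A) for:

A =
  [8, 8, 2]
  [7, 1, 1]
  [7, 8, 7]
λ(A) = 1

Enumerate directed cycles and compute their means (weight / length). Sample:
  cycle 0 → 0: weight = 8, length = 1, mean = 8/1 ≈ 8.000
  cycle 1 → 1: weight = 1, length = 1, mean = 1/1 ≈ 1.000
  cycle 2 → 2: weight = 7, length = 1, mean = 7/1 ≈ 7.000
  cycle 0 → 1 → 0: weight = 15, length = 2, mean = 15/2 ≈ 7.500
  cycle 0 → 2 → 0: weight = 9, length = 2, mean = 9/2 ≈ 4.500
  cycle 1 → 0 → 1: weight = 15, length = 2, mean = 15/2 ≈ 7.500
Minimum mean = 1.000, attained e.g. along the cycle 1 → 1 with weight 1 and length 1. So λ(A) = 1/1 = 1.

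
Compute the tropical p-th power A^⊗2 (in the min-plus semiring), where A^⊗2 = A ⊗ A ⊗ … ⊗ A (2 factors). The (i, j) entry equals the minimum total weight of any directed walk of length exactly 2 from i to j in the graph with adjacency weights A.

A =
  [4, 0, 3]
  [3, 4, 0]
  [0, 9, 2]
A^⊗2 =
  [3, 4, 0]
  [0, 3, 2]
  [2, 0, 3]

Each entry (A^⊗2)_ij equals the minimum over all length-2 walks i = v_0 → v_1 → … → v_2 = j of Σ_t A[v_t][v_{t+1}]. For example, for (i, j) = (0, 2) we minimise over 3 possible intermediate vertex sequences; the minimum is 0, attained along the walk 0 → 1 → 2.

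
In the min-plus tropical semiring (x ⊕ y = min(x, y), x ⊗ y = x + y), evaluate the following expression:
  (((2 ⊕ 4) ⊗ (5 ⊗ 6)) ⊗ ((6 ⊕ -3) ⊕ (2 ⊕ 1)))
(((2 ⊕ 4) ⊗ (5 ⊗ 6)) ⊗ ((6 ⊕ -3) ⊕ (2 ⊕ 1))) = 10

Expand innermost to outermost. Recall ⊕ takes the minimum of its arguments and ⊗ takes their sum. Working out the expression (((2 ⊕ 4) ⊗ (5 ⊗ 6)) ⊗ ((6 ⊕ -3) ⊕ (2 ⊕ 1))) gives 10.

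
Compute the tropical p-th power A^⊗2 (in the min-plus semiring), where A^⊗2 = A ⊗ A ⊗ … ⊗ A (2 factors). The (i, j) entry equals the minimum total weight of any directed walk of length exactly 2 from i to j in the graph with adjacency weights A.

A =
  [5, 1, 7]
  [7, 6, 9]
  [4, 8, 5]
A^⊗2 =
  [8, 6, 10]
  [12, 8, 14]
  [9, 5, 10]

Each entry (A^⊗2)_ij equals the minimum over all length-2 walks i = v_0 → v_1 → … → v_2 = j of Σ_t A[v_t][v_{t+1}]. For example, for (i, j) = (0, 2) we minimise over 3 possible intermediate vertex sequences; the minimum is 10, attained along the walk 0 → 1 → 2.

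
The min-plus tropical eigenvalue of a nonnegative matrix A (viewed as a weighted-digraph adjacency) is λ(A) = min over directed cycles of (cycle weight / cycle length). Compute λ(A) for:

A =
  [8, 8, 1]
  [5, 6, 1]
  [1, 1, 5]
λ(A) = 1

Enumerate directed cycles and compute their means (weight / length). Sample:
  cycle 0 → 0: weight = 8, length = 1, mean = 8/1 ≈ 8.000
  cycle 1 → 1: weight = 6, length = 1, mean = 6/1 ≈ 6.000
  cycle 2 → 2: weight = 5, length = 1, mean = 5/1 ≈ 5.000
  cycle 0 → 1 → 0: weight = 13, length = 2, mean = 13/2 ≈ 6.500
  cycle 0 → 2 → 0: weight = 2, length = 2, mean = 2/2 ≈ 1.000
  cycle 1 → 0 → 1: weight = 13, length = 2, mean = 13/2 ≈ 6.500
Minimum mean = 1.000, attained e.g. along the cycle 0 → 2 → 0 with weight 2 and length 2. So λ(A) = 2/2 = 1.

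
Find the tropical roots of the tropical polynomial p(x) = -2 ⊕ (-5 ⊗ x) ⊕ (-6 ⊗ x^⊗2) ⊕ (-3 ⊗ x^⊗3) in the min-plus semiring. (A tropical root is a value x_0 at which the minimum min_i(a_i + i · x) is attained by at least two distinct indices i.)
Roots: {-3, 1, 3}

Each tropical root is a break point of the lower envelope of the lines y = a_i + i · x (there are 4 lines, with slopes 0, 1, ..., 3). Only the lines that attain the minimum somewhere contribute to roots; other lines are dominated. Here the surviving (envelope) indices are i = 3, i = 2, i = 1, i = 0.
Intersections between consecutive envelope lines give the roots: for adjacent envelope indices i < j the intersection is x = (a_i − a_j) / (j − i). Reading off the sorted break points: {-3, 1, 3}.
Verification: at each break x_0, at least two indices attain the minimum of min_i(a_i + i · x_0).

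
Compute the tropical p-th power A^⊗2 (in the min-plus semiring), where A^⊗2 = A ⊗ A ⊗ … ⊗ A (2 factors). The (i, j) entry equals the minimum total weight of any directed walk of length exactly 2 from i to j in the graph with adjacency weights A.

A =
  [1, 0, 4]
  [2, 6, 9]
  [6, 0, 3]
A^⊗2 =
  [2, 1, 5]
  [3, 2, 6]
  [2, 3, 6]

Each entry (A^⊗2)_ij equals the minimum over all length-2 walks i = v_0 → v_1 → … → v_2 = j of Σ_t A[v_t][v_{t+1}]. For example, for (i, j) = (0, 2) we minimise over 3 possible intermediate vertex sequences; the minimum is 5, attained along the walk 0 → 0 → 2.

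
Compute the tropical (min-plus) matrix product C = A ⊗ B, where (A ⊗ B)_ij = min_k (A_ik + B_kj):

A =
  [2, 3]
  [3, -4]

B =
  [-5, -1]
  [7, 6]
A ⊗ B =
  [-3, 1]
  [-2, 2]

Apply the min-plus product entry-by-entry:
  C[0][0] = min over k of (A[0][0] + B[0][0] = 2 + -5 = -3, A[0][1] + B[1][0] = 3 + 7 = 10) = -3 (attained at k = 0)
  C[0][1] = min over k of (A[0][0] + B[0][1] = 2 + -1 = 1, A[0][1] + B[1][1] = 3 + 6 = 9) = 1 (attained at k = 0)
  C[1][0] = min over k of (A[1][0] + B[0][0] = 3 + -5 = -2, A[1][1] + B[1][0] = -4 + 7 = 3) = -2 (attained at k = 0)
  C[1][1] = min over k of (A[1][0] + B[0][1] = 3 + -1 = 2, A[1][1] + B[1][1] = -4 + 6 = 2) = 2 (attained at k = 0)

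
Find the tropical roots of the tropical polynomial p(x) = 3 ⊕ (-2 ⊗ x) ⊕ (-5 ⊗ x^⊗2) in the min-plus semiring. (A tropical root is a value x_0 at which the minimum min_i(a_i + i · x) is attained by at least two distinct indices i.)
Roots: {3, 5}

Each tropical root is a break point of the lower envelope of the lines y = a_i + i · x (there are 3 lines, with slopes 0, 1, ..., 2). Only the lines that attain the minimum somewhere contribute to roots; other lines are dominated. Here the surviving (envelope) indices are i = 2, i = 1, i = 0.
Intersections between consecutive envelope lines give the roots: for adjacent envelope indices i < j the intersection is x = (a_i − a_j) / (j − i). Reading off the sorted break points: {3, 5}.
Verification: at each break x_0, at least two indices attain the minimum of min_i(a_i + i · x_0).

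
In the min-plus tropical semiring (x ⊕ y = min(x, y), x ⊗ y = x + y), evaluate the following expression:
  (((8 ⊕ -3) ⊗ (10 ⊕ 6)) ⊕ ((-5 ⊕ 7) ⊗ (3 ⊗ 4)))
(((8 ⊕ -3) ⊗ (10 ⊕ 6)) ⊕ ((-5 ⊕ 7) ⊗ (3 ⊗ 4))) = 2

Expand innermost to outermost. Recall ⊕ takes the minimum of its arguments and ⊗ takes their sum. Working out the expression (((8 ⊕ -3) ⊗ (10 ⊕ 6)) ⊕ ((-5 ⊕ 7) ⊗ (3 ⊗ 4))) gives 2.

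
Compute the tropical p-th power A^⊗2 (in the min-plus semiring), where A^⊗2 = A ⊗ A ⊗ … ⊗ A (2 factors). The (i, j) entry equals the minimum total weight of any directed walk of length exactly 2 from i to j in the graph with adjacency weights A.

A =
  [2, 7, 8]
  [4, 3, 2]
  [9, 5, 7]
A^⊗2 =
  [4, 9, 9]
  [6, 6, 5]
  [9, 8, 7]

Each entry (A^⊗2)_ij equals the minimum over all length-2 walks i = v_0 → v_1 → … → v_2 = j of Σ_t A[v_t][v_{t+1}]. For example, for (i, j) = (0, 2) we minimise over 3 possible intermediate vertex sequences; the minimum is 9, attained along the walk 0 → 1 → 2.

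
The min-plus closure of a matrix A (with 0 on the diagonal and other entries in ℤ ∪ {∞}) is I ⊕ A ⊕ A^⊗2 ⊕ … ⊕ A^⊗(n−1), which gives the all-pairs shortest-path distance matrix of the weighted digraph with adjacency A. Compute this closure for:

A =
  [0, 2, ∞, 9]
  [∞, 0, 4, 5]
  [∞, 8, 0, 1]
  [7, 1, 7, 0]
Closure =
  [0, 2, 6, 7]
  [12, 0, 4, 5]
  [8, 2, 0, 1]
  [7, 1, 5, 0]

This is the Floyd-Warshall all-pairs shortest-path computation. For each intermediate vertex k = 0, 1, …, 3, update dist[i][j] ← min(dist[i][j], dist[i][k] + dist[k][j]). The final matrix gives, for each (i, j), the minimum total weight of any directed path from i to j (possibly empty when i = j).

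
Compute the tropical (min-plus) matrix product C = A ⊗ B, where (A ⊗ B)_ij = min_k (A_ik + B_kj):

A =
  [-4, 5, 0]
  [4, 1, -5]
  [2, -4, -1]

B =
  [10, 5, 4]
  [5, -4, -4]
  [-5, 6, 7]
A ⊗ B =
  [-5, 1, 0]
  [-10, -3, -3]
  [-6, -8, -8]

Apply the min-plus product entry-by-entry:
  C[0][0] = min over k of (A[0][0] + B[0][0] = -4 + 10 = 6, A[0][1] + B[1][0] = 5 + 5 = 10, A[0][2] + B[2][0] = 0 + -5 = -5) = -5 (attained at k = 2)
  C[0][1] = min over k of (A[0][0] + B[0][1] = -4 + 5 = 1, A[0][1] + B[1][1] = 5 + -4 = 1, A[0][2] + B[2][1] = 0 + 6 = 6) = 1 (attained at k = 0)
  C[0][2] = min over k of (A[0][0] + B[0][2] = -4 + 4 = 0, A[0][1] + B[1][2] = 5 + -4 = 1, A[0][2] + B[2][2] = 0 + 7 = 7) = 0 (attained at k = 0)
  C[1][0] = min over k of (A[1][0] + B[0][0] = 4 + 10 = 14, A[1][1] + B[1][0] = 1 + 5 = 6, A[1][2] + B[2][0] = -5 + -5 = -10) = -10 (attained at k = 2)
  C[1][1] = min over k of (A[1][0] + B[0][1] = 4 + 5 = 9, A[1][1] + B[1][1] = 1 + -4 = -3, A[1][2] + B[2][1] = -5 + 6 = 1) = -3 (attained at k = 1)
  C[1][2] = min over k of (A[1][0] + B[0][2] = 4 + 4 = 8, A[1][1] + B[1][2] = 1 + -4 = -3, A[1][2] + B[2][2] = -5 + 7 = 2) = -3 (attained at k = 1)
  C[2][0] = min over k of (A[2][0] + B[0][0] = 2 + 10 = 12, A[2][1] + B[1][0] = -4 + 5 = 1, A[2][2] + B[2][0] = -1 + -5 = -6) = -6 (attained at k = 2)
  C[2][1] = min over k of (A[2][0] + B[0][1] = 2 + 5 = 7, A[2][1] + B[1][1] = -4 + -4 = -8, A[2][2] + B[2][1] = -1 + 6 = 5) = -8 (attained at k = 1)
  C[2][2] = min over k of (A[2][0] + B[0][2] = 2 + 4 = 6, A[2][1] + B[1][2] = -4 + -4 = -8, A[2][2] + B[2][2] = -1 + 7 = 6) = -8 (attained at k = 1)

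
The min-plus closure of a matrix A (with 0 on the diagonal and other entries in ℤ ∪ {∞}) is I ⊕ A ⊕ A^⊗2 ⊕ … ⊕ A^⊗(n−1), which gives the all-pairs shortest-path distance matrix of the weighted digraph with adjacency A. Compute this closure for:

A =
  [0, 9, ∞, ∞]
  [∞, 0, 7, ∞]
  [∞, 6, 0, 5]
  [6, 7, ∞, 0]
Closure =
  [0, 9, 16, 21]
  [18, 0, 7, 12]
  [11, 6, 0, 5]
  [6, 7, 14, 0]

This is the Floyd-Warshall all-pairs shortest-path computation. For each intermediate vertex k = 0, 1, …, 3, update dist[i][j] ← min(dist[i][j], dist[i][k] + dist[k][j]). The final matrix gives, for each (i, j), the minimum total weight of any directed path from i to j (possibly empty when i = j).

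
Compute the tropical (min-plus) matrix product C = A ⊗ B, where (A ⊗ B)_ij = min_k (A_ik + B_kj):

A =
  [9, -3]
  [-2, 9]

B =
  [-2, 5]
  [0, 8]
A ⊗ B =
  [-3, 5]
  [-4, 3]

Apply the min-plus product entry-by-entry:
  C[0][0] = min over k of (A[0][0] + B[0][0] = 9 + -2 = 7, A[0][1] + B[1][0] = -3 + 0 = -3) = -3 (attained at k = 1)
  C[0][1] = min over k of (A[0][0] + B[0][1] = 9 + 5 = 14, A[0][1] + B[1][1] = -3 + 8 = 5) = 5 (attained at k = 1)
  C[1][0] = min over k of (A[1][0] + B[0][0] = -2 + -2 = -4, A[1][1] + B[1][0] = 9 + 0 = 9) = -4 (attained at k = 0)
  C[1][1] = min over k of (A[1][0] + B[0][1] = -2 + 5 = 3, A[1][1] + B[1][1] = 9 + 8 = 17) = 3 (attained at k = 0)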